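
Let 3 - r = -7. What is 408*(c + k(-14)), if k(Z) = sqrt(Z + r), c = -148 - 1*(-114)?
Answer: -13872 + 816*I ≈ -13872.0 + 816.0*I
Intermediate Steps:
r = 10 (r = 3 - 1*(-7) = 3 + 7 = 10)
c = -34 (c = -148 + 114 = -34)
k(Z) = sqrt(10 + Z) (k(Z) = sqrt(Z + 10) = sqrt(10 + Z))
408*(c + k(-14)) = 408*(-34 + sqrt(10 - 14)) = 408*(-34 + sqrt(-4)) = 408*(-34 + 2*I) = -13872 + 816*I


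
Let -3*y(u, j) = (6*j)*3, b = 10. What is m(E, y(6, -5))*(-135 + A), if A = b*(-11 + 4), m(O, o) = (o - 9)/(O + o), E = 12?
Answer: -205/2 ≈ -102.50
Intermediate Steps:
y(u, j) = -6*j (y(u, j) = -6*j*3/3 = -6*j)
m(O, o) = (-9 + o)/(O + o)
A = -70 (A = 10*(-11 + 4) = 10*(-7) = -70)
m(E, y(6, -5))*(-135 + A) = ((-9 - 6*(-5))/(12 - 6*(-5)))*(-135 - 70) = ((-9 + 30)/(12 + 30))*(-205) = (21/42)*(-205) = ((1/42)*21)*(-205) = (½)*(-205) = -205/2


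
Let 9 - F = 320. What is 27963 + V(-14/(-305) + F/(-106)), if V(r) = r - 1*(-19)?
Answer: 904754399/32330 ≈ 27985.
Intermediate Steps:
F = -311 (F = 9 - 1*320 = 9 - 320 = -311)
V(r) = 19 + r (V(r) = r + 19 = 19 + r)
27963 + V(-14/(-305) + F/(-106)) = 27963 + (19 + (-14/(-305) - 311/(-106))) = 27963 + (19 + (-14*(-1/305) - 311*(-1/106))) = 27963 + (19 + (14/305 + 311/106)) = 27963 + (19 + 96339/32330) = 27963 + 710609/32330 = 904754399/32330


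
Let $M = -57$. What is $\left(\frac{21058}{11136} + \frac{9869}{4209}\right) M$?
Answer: $- \frac{628691969}{2603968} \approx -241.44$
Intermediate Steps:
$\left(\frac{21058}{11136} + \frac{9869}{4209}\right) M = \left(\frac{21058}{11136} + \frac{9869}{4209}\right) \left(-57\right) = \left(21058 \cdot \frac{1}{11136} + 9869 \cdot \frac{1}{4209}\right) \left(-57\right) = \left(\frac{10529}{5568} + \frac{9869}{4209}\right) \left(-57\right) = \frac{33089051}{7811904} \left(-57\right) = - \frac{628691969}{2603968}$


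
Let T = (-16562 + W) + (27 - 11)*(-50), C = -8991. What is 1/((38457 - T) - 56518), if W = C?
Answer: 1/8292 ≈ 0.00012060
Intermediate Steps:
W = -8991
T = -26353 (T = (-16562 - 8991) + (27 - 11)*(-50) = -25553 + 16*(-50) = -25553 - 800 = -26353)
1/((38457 - T) - 56518) = 1/((38457 - 1*(-26353)) - 56518) = 1/((38457 + 26353) - 56518) = 1/(64810 - 56518) = 1/8292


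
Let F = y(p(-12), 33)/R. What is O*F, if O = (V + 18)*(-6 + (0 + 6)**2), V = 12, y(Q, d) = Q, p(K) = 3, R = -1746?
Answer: -150/97 ≈ -1.5464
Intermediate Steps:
F = -1/582 (F = 3/(-1746) = 3*(-1/1746) = -1/582 ≈ -0.0017182)
O = 900 (O = (12 + 18)*(-6 + (0 + 6)**2) = 30*(-6 + 6**2) = 30*(-6 + 36) = 30*30 = 900)
O*F = 900*(-1/582) = -150/97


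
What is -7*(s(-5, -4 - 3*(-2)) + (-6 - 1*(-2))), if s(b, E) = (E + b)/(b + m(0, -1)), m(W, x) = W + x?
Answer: 49/2 ≈ 24.500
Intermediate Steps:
s(b, E) = (E + b)/(-1 + b) (s(b, E) = (E + b)/(b + (0 - 1)) = (E + b)/(b - 1) = (E + b)/(-1 + b))
-7*(s(-5, -4 - 3*(-2)) + (-6 - 1*(-2))) = -7*(((-4 - 3*(-2)) - 5)/(-1 - 5) + (-6 - 1*(-2))) = -7*(((-4 + 6) - 5)/(-6) + (-6 + 2)) = -7*(-(2 - 5)/6 - 4) = -7*(-⅙*(-3) - 4) = -7*(½ - 4) = -7*(-7/2) = 49/2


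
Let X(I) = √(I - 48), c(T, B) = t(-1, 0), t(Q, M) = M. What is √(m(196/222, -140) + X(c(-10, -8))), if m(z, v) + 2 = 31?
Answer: √(29 + 4*I*√3) ≈ 5.4229 + 0.63879*I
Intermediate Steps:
c(T, B) = 0
m(z, v) = 29 (m(z, v) = -2 + 31 = 29)
X(I) = √(-48 + I)
√(m(196/222, -140) + X(c(-10, -8))) = √(29 + √(-48 + 0)) = √(29 + √(-48)) = √(29 + 4*I*√3)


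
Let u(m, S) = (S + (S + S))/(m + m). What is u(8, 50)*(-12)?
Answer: -225/2 ≈ -112.50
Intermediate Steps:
u(m, S) = 3*S/(2*m) (u(m, S) = (S + 2*S)/((2*m)) = (3*S)*(1/(2*m)) = 3*S/(2*m))
u(8, 50)*(-12) = ((3/2)*50/8)*(-12) = ((3/2)*50*(⅛))*(-12) = (75/8)*(-12) = -225/2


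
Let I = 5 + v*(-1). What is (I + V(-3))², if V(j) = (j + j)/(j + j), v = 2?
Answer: 16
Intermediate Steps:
I = 3 (I = 5 + 2*(-1) = 5 - 2 = 3)
V(j) = 1 (V(j) = (2*j)/((2*j)) = (2*j)*(1/(2*j)) = 1)
(I + V(-3))² = (3 + 1)² = 4² = 16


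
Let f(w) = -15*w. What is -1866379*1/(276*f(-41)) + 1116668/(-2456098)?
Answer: -2386776477731/208449037260 ≈ -11.450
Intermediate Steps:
-1866379*1/(276*f(-41)) + 1116668/(-2456098) = -1866379/(276*(-15*(-41))) + 1116668/(-2456098) = -1866379/(276*615) + 1116668*(-1/2456098) = -1866379/169740 - 558334/1228049 = -2386776477731/208449037260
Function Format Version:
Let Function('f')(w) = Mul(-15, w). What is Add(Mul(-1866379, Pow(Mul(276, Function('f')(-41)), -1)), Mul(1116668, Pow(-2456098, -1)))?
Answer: Rational(-2386776477731, 208449037260) ≈ -11.450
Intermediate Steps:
Add(Mul(-1866379, Pow(Mul(276, Function('f')(-41)), -1)), Mul(1116668, Pow(-2456098, -1))) = Add(Mul(-1866379, Pow(Mul(276, Mul(-15, -41)), -1)), Mul(1116668, Pow(-2456098, -1))) = Add(Mul(-1866379, Pow(Mul(276, 615), -1)), Mul(1116668, Rational(-1, 2456098))) = Add(Mul(-1866379, Pow(169740, -1)), Rational(-558334, 1228049)) = Add(Mul(-1866379, Rational(1, 169740)), Rational(-558334, 1228049)) = Add(Rational(-1866379, 169740), Rational(-558334, 1228049)) = Rational(-2386776477731, 208449037260)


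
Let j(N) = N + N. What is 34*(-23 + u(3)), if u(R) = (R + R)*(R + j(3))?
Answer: 1054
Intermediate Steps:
j(N) = 2*N
u(R) = 2*R*(6 + R) (u(R) = (R + R)*(R + 2*3) = (2*R)*(R + 6) = (2*R)*(6 + R) = 2*R*(6 + R))
34*(-23 + u(3)) = 34*(-23 + 2*3*(6 + 3)) = 34*(-23 + 2*3*9) = 34*(-23 + 54) = 34*31 = 1054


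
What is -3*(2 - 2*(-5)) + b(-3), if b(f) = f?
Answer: -39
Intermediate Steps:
-3*(2 - 2*(-5)) + b(-3) = -3*(2 - 2*(-5)) - 3 = -3*(2 + 10) - 3 = -3*12 - 3 = -36 - 3 = -39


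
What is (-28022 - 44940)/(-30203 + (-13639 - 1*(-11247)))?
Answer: 72962/32595 ≈ 2.2384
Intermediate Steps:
(-28022 - 44940)/(-30203 + (-13639 - 1*(-11247))) = -72962/(-30203 + (-13639 + 11247)) = -72962/(-30203 - 2392) = -72962/(-32595) = -72962*(-1/32595) = 72962/32595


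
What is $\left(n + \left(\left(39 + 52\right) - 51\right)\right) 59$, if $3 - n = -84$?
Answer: $7493$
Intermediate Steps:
$n = 87$ ($n = 3 - -84 = 3 + 84 = 87$)
$\left(n + \left(\left(39 + 52\right) - 51\right)\right) 59 = \left(87 + \left(\left(39 + 52\right) - 51\right)\right) 59 = \left(87 + \left(91 - 51\right)\right) 59 = \left(87 + 40\right) 59 = 127 \cdot 59 = 7493$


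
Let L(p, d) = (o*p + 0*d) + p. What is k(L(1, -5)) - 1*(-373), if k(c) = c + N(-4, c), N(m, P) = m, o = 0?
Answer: 370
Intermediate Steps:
L(p, d) = p (L(p, d) = (0*p + 0*d) + p = (0 + 0) + p = 0 + p = p)
k(c) = -4 + c (k(c) = c - 4 = -4 + c)
k(L(1, -5)) - 1*(-373) = (-4 + 1) - 1*(-373) = -3 + 373 = 370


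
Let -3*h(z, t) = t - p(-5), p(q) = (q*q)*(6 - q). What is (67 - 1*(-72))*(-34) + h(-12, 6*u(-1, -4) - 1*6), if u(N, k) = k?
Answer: -13873/3 ≈ -4624.3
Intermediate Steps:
p(q) = q²*(6 - q)
h(z, t) = 275/3 - t/3 (h(z, t) = -(t - (-5)²*(6 - 1*(-5)))/3 = -(t - 25*(6 + 5))/3 = -(t - 25*11)/3 = -(t - 1*275)/3 = -(t - 275)/3 = -(-275 + t)/3 = 275/3 - t/3)
(67 - 1*(-72))*(-34) + h(-12, 6*u(-1, -4) - 1*6) = (67 - 1*(-72))*(-34) + (275/3 - (6*(-4) - 1*6)/3) = (67 + 72)*(-34) + (275/3 - (-24 - 6)/3) = 139*(-34) + (275/3 - ⅓*(-30)) = -4726 + (275/3 + 10) = -4726 + 305/3 = -13873/3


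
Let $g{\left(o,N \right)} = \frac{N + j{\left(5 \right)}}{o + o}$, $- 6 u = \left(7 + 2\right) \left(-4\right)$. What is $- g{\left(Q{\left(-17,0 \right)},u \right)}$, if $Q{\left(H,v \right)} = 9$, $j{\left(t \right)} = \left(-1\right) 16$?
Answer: $\frac{5}{9} \approx 0.55556$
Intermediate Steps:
$j{\left(t \right)} = -16$
$u = 6$ ($u = - \frac{\left(7 + 2\right) \left(-4\right)}{6} = - \frac{9 \left(-4\right)}{6} = \left(- \frac{1}{6}\right) \left(-36\right) = 6$)
$g{\left(o,N \right)} = \frac{-16 + N}{2 o}$ ($g{\left(o,N \right)} = \frac{N - 16}{o + o} = \frac{-16 + N}{2 o}$)
$- g{\left(Q{\left(-17,0 \right)},u \right)} = - \frac{-16 + 6}{2 \cdot 9} = - \frac{-10}{2 \cdot 9} = \left(-1\right) \left(- \frac{5}{9}\right) = \frac{5}{9}$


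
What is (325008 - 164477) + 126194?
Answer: 286725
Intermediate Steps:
(325008 - 164477) + 126194 = 160531 + 126194 = 286725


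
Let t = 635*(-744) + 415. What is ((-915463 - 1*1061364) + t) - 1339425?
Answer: -3788277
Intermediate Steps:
t = -472025 (t = -472440 + 415 = -472025)
((-915463 - 1*1061364) + t) - 1339425 = ((-915463 - 1*1061364) - 472025) - 1339425 = ((-915463 - 1061364) - 472025) - 1339425 = (-1976827 - 472025) - 1339425 = -2448852 - 1339425 = -3788277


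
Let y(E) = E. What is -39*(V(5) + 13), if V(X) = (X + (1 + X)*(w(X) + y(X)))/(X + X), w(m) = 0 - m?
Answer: -1053/2 ≈ -526.50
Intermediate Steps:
w(m) = -m
V(X) = ½ (V(X) = (X + (1 + X)*(-X + X))/(X + X) = (X + (1 + X)*0)/((2*X)) = (X + 0)*(1/(2*X)) = X*(1/(2*X)) = ½)
-39*(V(5) + 13) = -39*(½ + 13) = -39*27/2 = -1053/2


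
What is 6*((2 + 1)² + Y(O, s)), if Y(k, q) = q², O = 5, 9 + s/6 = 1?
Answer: 13878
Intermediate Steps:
s = -48 (s = -54 + 6*1 = -54 + 6 = -48)
6*((2 + 1)² + Y(O, s)) = 6*((2 + 1)² + (-48)²) = 6*(3² + 2304) = 6*(9 + 2304) = 6*2313 = 13878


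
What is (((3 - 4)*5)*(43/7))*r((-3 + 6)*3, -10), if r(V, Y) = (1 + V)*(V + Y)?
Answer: 2150/7 ≈ 307.14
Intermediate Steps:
(((3 - 4)*5)*(43/7))*r((-3 + 6)*3, -10) = (((3 - 4)*5)*(43/7))*((-3 + 6)*3 - 10 + ((-3 + 6)*3)² + ((-3 + 6)*3)*(-10)) = ((-1*5)*(43*(⅐)))*(3*3 - 10 + (3*3)² + (3*3)*(-10)) = (-5*43/7)*(9 - 10 + 9² + 9*(-10)) = -215*(9 - 10 + 81 - 90)/7 = -215/7*(-10) = 2150/7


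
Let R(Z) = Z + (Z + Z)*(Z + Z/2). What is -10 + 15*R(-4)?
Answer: 650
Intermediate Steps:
R(Z) = Z + 3*Z² (R(Z) = Z + (2*Z)*(Z + Z*(½)) = Z + (2*Z)*(Z + Z/2) = Z + (2*Z)*(3*Z/2) = Z + 3*Z²)
-10 + 15*R(-4) = -10 + 15*(-4*(1 + 3*(-4))) = -10 + 15*(-4*(1 - 12)) = -10 + 15*(-4*(-11)) = -10 + 15*44 = -10 + 660 = 650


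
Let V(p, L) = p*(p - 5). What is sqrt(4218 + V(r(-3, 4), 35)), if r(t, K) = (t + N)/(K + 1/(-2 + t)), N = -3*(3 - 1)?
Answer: sqrt(1528998)/19 ≈ 65.080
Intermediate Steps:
N = -6 (N = -3*2 = -6)
r(t, K) = (-6 + t)/(K + 1/(-2 + t)) (r(t, K) = (t - 6)/(K + 1/(-2 + t)) = (-6 + t)/(K + 1/(-2 + t)))
V(p, L) = p*(-5 + p)
sqrt(4218 + V(r(-3, 4), 35)) = sqrt(4218 + ((12 + (-3)**2 - 8*(-3))/(1 - 2*4 + 4*(-3)))*(-5 + (12 + (-3)**2 - 8*(-3))/(1 - 2*4 + 4*(-3)))) = sqrt(4218 + ((12 + 9 + 24)/(1 - 8 - 12))*(-5 + (12 + 9 + 24)/(1 - 8 - 12))) = sqrt(4218 + (45/(-19))*(-5 + 45/(-19))) = sqrt(4218 + (-1/19*45)*(-5 - 1/19*45)) = sqrt(4218 - 45*(-5 - 45/19)/19) = sqrt(4218 - 45/19*(-140/19)) = sqrt(4218 + 6300/361) = sqrt(1528998/361) = sqrt(1528998)/19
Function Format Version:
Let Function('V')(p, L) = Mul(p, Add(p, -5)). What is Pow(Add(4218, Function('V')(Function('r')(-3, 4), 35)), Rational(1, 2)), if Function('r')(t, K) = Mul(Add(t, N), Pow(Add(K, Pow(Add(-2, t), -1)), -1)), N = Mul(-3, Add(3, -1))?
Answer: Mul(Rational(1, 19), Pow(1528998, Rational(1, 2))) ≈ 65.080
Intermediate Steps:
N = -6 (N = Mul(-3, 2) = -6)
Function('r')(t, K) = Mul(Pow(Add(K, Pow(Add(-2, t), -1)), -1), Add(-6, t)) (Function('r')(t, K) = Mul(Add(t, -6), Pow(Add(K, Pow(Add(-2, t), -1)), -1)) = Mul(Add(-6, t), Pow(Add(K, Pow(Add(-2, t), -1)), -1)) = Mul(Pow(Add(K, Pow(Add(-2, t), -1)), -1), Add(-6, t)))
Function('V')(p, L) = Mul(p, Add(-5, p))
Pow(Add(4218, Function('V')(Function('r')(-3, 4), 35)), Rational(1, 2)) = Pow(Add(4218, Mul(Mul(Pow(Add(1, Mul(-2, 4), Mul(4, -3)), -1), Add(12, Pow(-3, 2), Mul(-8, -3))), Add(-5, Mul(Pow(Add(1, Mul(-2, 4), Mul(4, -3)), -1), Add(12, Pow(-3, 2), Mul(-8, -3)))))), Rational(1, 2)) = Pow(Add(4218, Mul(Mul(Pow(Add(1, -8, -12), -1), Add(12, 9, 24)), Add(-5, Mul(Pow(Add(1, -8, -12), -1), Add(12, 9, 24))))), Rational(1, 2)) = Pow(Add(4218, Mul(Mul(Pow(-19, -1), 45), Add(-5, Mul(Pow(-19, -1), 45)))), Rational(1, 2)) = Pow(Add(4218, Mul(Mul(Rational(-1, 19), 45), Add(-5, Mul(Rational(-1, 19), 45)))), Rational(1, 2)) = Pow(Add(4218, Mul(Rational(-45, 19), Add(-5, Rational(-45, 19)))), Rational(1, 2)) = Pow(Add(4218, Mul(Rational(-45, 19), Rational(-140, 19))), Rational(1, 2)) = Pow(Add(4218, Rational(6300, 361)), Rational(1, 2)) = Pow(Rational(1528998, 361), Rational(1, 2)) = Mul(Rational(1, 19), Pow(1528998, Rational(1, 2)))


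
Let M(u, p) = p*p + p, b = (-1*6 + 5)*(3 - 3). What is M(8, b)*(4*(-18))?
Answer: 0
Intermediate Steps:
b = 0 (b = (-6 + 5)*0 = -1*0 = 0)
M(u, p) = p + p² (M(u, p) = p² + p = p + p²)
M(8, b)*(4*(-18)) = (0*(1 + 0))*(4*(-18)) = (0*1)*(-72) = 0*(-72) = 0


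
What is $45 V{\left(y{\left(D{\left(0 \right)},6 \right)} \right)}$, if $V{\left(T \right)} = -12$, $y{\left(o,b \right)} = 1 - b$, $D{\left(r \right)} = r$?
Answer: $-540$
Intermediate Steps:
$45 V{\left(y{\left(D{\left(0 \right)},6 \right)} \right)} = 45 \left(-12\right) = -540$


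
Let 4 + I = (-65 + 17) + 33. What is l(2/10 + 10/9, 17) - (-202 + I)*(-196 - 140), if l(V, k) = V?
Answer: -3341461/45 ≈ -74255.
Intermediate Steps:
I = -19 (I = -4 + ((-65 + 17) + 33) = -4 + (-48 + 33) = -4 - 15 = -19)
l(2/10 + 10/9, 17) - (-202 + I)*(-196 - 140) = (2/10 + 10/9) - (-202 - 19)*(-196 - 140) = (2*(⅒) + 10*(⅑)) - (-221)*(-336) = (⅕ + 10/9) - 1*74256 = 59/45 - 74256 = -3341461/45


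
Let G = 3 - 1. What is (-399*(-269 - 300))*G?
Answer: 454062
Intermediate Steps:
G = 2
(-399*(-269 - 300))*G = -399*(-269 - 300)*2 = -399*(-569)*2 = 227031*2 = 454062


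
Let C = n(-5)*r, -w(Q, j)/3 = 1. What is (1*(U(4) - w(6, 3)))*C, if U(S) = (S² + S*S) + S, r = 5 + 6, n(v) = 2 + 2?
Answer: 1716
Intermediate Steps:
n(v) = 4
r = 11
w(Q, j) = -3 (w(Q, j) = -3*1 = -3)
U(S) = S + 2*S² (U(S) = (S² + S²) + S = 2*S² + S = S + 2*S²)
C = 44 (C = 4*11 = 44)
(1*(U(4) - w(6, 3)))*C = (1*(4*(1 + 2*4) - 1*(-3)))*44 = (1*(4*(1 + 8) + 3))*44 = (1*(4*9 + 3))*44 = (1*(36 + 3))*44 = (1*39)*44 = 39*44 = 1716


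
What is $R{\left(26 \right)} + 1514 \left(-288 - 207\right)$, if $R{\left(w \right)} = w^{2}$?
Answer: $-748754$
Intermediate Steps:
$R{\left(26 \right)} + 1514 \left(-288 - 207\right) = 26^{2} + 1514 \left(-288 - 207\right) = 676 + 1514 \left(-288 - 207\right) = 676 + 1514 \left(-495\right) = 676 - 749430 = -748754$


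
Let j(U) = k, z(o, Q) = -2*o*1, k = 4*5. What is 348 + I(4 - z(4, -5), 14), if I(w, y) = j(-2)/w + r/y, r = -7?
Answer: 2095/6 ≈ 349.17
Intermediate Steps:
k = 20
z(o, Q) = -2*o
j(U) = 20
I(w, y) = -7/y + 20/w (I(w, y) = 20/w - 7/y = -7/y + 20/w)
348 + I(4 - z(4, -5), 14) = 348 + (-7/14 + 20/(4 - (-2)*4)) = 348 + (-7*1/14 + 20/(4 - 1*(-8))) = 348 + (-½ + 20/(4 + 8)) = 348 + (-½ + 20/12) = 348 + (-½ + 20*(1/12)) = 348 + (-½ + 5/3) = 348 + 7/6 = 2095/6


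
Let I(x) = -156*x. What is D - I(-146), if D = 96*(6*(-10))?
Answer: -28536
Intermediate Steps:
D = -5760 (D = 96*(-60) = -5760)
D - I(-146) = -5760 - (-156)*(-146) = -5760 - 1*22776 = -5760 - 22776 = -28536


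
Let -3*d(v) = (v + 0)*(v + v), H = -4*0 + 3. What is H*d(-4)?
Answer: -32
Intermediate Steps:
H = 3 (H = 0 + 3 = 3)
d(v) = -2*v²/3 (d(v) = -(v + 0)*(v + v)/3 = -v*2*v/3 = -2*v²/3)
H*d(-4) = 3*(-⅔*(-4)²) = 3*(-⅔*16) = 3*(-32/3) = -32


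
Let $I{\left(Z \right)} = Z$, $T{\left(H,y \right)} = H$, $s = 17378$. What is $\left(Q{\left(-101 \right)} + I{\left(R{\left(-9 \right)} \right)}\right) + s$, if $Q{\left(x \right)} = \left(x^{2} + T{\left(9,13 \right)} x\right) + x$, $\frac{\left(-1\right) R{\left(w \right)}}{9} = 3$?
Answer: $26542$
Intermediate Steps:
$R{\left(w \right)} = -27$ ($R{\left(w \right)} = \left(-9\right) 3 = -27$)
$Q{\left(x \right)} = x^{2} + 10 x$ ($Q{\left(x \right)} = \left(x^{2} + 9 x\right) + x = x^{2} + 10 x$)
$\left(Q{\left(-101 \right)} + I{\left(R{\left(-9 \right)} \right)}\right) + s = \left(- 101 \left(10 - 101\right) - 27\right) + 17378 = \left(\left(-101\right) \left(-91\right) - 27\right) + 17378 = \left(9191 - 27\right) + 17378 = 9164 + 17378 = 26542$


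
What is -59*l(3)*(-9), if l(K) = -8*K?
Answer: -12744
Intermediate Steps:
-59*l(3)*(-9) = -(-472)*3*(-9) = -59*(-24)*(-9) = 1416*(-9) = -12744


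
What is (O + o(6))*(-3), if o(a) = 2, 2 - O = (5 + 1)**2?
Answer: 96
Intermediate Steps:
O = -34 (O = 2 - (5 + 1)**2 = 2 - 1*6**2 = 2 - 1*36 = 2 - 36 = -34)
(O + o(6))*(-3) = (-34 + 2)*(-3) = -32*(-3) = 96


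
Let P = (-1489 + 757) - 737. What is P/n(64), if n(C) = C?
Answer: -1469/64 ≈ -22.953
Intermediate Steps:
P = -1469 (P = -732 - 737 = -1469)
P/n(64) = -1469/64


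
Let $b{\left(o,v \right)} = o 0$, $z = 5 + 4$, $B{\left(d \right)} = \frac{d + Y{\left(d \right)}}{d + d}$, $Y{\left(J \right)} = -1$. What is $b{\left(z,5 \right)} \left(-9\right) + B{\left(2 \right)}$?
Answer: $\frac{1}{4} \approx 0.25$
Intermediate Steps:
$B{\left(d \right)} = \frac{-1 + d}{2 d}$ ($B{\left(d \right)} = \frac{d - 1}{d + d} = \frac{-1 + d}{2 d}$)
$z = 9$
$b{\left(o,v \right)} = 0$
$b{\left(z,5 \right)} \left(-9\right) + B{\left(2 \right)} = 0 \left(-9\right) + \frac{-1 + 2}{2 \cdot 2} = 0 + \frac{1}{2} \cdot \frac{1}{2} \cdot 1 = 0 + \frac{1}{4} = \frac{1}{4}$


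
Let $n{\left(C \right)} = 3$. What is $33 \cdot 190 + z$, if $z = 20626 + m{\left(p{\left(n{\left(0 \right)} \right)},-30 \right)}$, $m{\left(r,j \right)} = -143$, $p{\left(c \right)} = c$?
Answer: $26753$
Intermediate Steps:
$z = 20483$ ($z = 20626 - 143 = 20483$)
$33 \cdot 190 + z = 33 \cdot 190 + 20483 = 6270 + 20483 = 26753$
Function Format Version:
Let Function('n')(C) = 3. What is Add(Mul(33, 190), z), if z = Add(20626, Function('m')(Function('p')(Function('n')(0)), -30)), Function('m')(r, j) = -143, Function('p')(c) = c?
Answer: 26753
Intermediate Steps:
z = 20483 (z = Add(20626, -143) = 20483)
Add(Mul(33, 190), z) = Add(Mul(33, 190), 20483) = Add(6270, 20483) = 26753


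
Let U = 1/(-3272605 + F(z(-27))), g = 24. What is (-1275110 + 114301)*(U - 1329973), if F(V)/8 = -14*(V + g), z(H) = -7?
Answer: 5055333129502910722/3274509 ≈ 1.5438e+12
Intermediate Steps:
F(V) = -2688 - 112*V (F(V) = 8*(-14*(V + 24)) = 8*(-14*(24 + V)) = 8*(-336 - 14*V) = -2688 - 112*V)
U = -1/3274509 (U = 1/(-3272605 + (-2688 - 112*(-7))) = 1/(-3272605 + (-2688 + 784)) = 1/(-3272605 - 1904) = 1/(-3274509) = -1/3274509 ≈ -3.0539e-7)
(-1275110 + 114301)*(U - 1329973) = (-1275110 + 114301)*(-1/3274509 - 1329973) = -1160809*(-4355008558258/3274509) = 5055333129502910722/3274509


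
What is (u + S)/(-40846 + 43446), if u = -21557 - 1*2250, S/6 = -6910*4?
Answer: -189647/2600 ≈ -72.941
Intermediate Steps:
S = -165840 (S = 6*(-6910*4) = 6*(-27640) = -165840)
u = -23807 (u = -21557 - 2250 = -23807)
(u + S)/(-40846 + 43446) = (-23807 - 165840)/(-40846 + 43446) = -189647/2600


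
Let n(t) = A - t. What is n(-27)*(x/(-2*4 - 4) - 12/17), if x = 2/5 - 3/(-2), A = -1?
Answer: -22919/1020 ≈ -22.470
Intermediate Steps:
n(t) = -1 - t
x = 19/10 (x = 2*(⅕) - 3*(-½) = ⅖ + 3/2 = 19/10 ≈ 1.9000)
n(-27)*(x/(-2*4 - 4) - 12/17) = (-1 - 1*(-27))*(19/(10*(-2*4 - 4)) - 12/17) = (-1 + 27)*(19/(10*(-8 - 4)) - 12*1/17) = 26*((19/10)/(-12) - 12/17) = 26*((19/10)*(-1/12) - 12/17) = 26*(-19/120 - 12/17) = 26*(-1763/2040) = -22919/1020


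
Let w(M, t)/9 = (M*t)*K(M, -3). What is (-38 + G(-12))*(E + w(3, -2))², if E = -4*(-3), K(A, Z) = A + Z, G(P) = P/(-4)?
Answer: -5040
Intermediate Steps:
G(P) = -P/4 (G(P) = P*(-¼) = -P/4)
E = 12 (E = -2*(-6) = 12)
w(M, t) = 9*M*t*(-3 + M) (w(M, t) = 9*((M*t)*(M - 3)) = 9*((M*t)*(-3 + M)) = 9*(M*t*(-3 + M)) = 9*M*t*(-3 + M))
(-38 + G(-12))*(E + w(3, -2))² = (-38 - ¼*(-12))*(12 + 9*3*(-2)*(-3 + 3))² = (-38 + 3)*(12 + 9*3*(-2)*0)² = -35*(12 + 0)² = -35*12² = -35*144 = -5040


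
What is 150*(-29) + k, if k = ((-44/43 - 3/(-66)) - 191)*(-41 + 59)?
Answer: -3692049/473 ≈ -7805.6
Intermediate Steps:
k = -1634499/473 (k = ((-44*1/43 - 3*(-1/66)) - 191)*18 = ((-44/43 + 1/22) - 191)*18 = (-925/946 - 191)*18 = -181611/946*18 = -1634499/473 ≈ -3455.6)
150*(-29) + k = 150*(-29) - 1634499/473 = -4350 - 1634499/473 = -3692049/473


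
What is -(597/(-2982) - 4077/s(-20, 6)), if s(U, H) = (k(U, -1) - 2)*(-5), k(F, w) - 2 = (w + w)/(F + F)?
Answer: -16209953/994 ≈ -16308.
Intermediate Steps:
k(F, w) = 2 + w/F (k(F, w) = 2 + (w + w)/(F + F) = 2 + (2*w)/((2*F)) = 2 + (2*w)*(1/(2*F)) = 2 + w/F)
s(U, H) = 5/U (s(U, H) = ((2 - 1/U) - 2)*(-5) = -1/U*(-5) = 5/U)
-(597/(-2982) - 4077/s(-20, 6)) = -(597/(-2982) - 4077/(5/(-20))) = -(597*(-1/2982) - 4077/(5*(-1/20))) = -(-199/994 - 4077/(-¼)) = -(-199/994 - 4077*(-4)) = -(-199/994 + 16308) = -1*16209953/994 = -16209953/994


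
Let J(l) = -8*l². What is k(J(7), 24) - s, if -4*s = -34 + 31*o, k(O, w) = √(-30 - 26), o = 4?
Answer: 45/2 + 2*I*√14 ≈ 22.5 + 7.4833*I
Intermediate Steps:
k(O, w) = 2*I*√14 (k(O, w) = √(-56) = 2*I*√14)
s = -45/2 (s = -(-34 + 31*4)/4 = -(-34 + 124)/4 = -¼*90 = -45/2 ≈ -22.500)
k(J(7), 24) - s = 2*I*√14 - 1*(-45/2) = 2*I*√14 + 45/2 = 45/2 + 2*I*√14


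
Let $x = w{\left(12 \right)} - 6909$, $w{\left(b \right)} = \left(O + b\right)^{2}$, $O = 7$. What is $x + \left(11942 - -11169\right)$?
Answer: $16563$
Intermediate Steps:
$w{\left(b \right)} = \left(7 + b\right)^{2}$
$x = -6548$ ($x = \left(7 + 12\right)^{2} - 6909 = 19^{2} - 6909 = 361 - 6909 = -6548$)
$x + \left(11942 - -11169\right) = -6548 + \left(11942 - -11169\right) = -6548 + \left(11942 + 11169\right) = -6548 + 23111 = 16563$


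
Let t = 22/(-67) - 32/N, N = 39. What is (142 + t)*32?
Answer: 11777408/2613 ≈ 4507.2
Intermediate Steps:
t = -3002/2613 (t = 22/(-67) - 32/39 = 22*(-1/67) - 32*1/39 = -22/67 - 32/39 = -3002/2613 ≈ -1.1489)
(142 + t)*32 = (142 - 3002/2613)*32 = (368044/2613)*32 = 11777408/2613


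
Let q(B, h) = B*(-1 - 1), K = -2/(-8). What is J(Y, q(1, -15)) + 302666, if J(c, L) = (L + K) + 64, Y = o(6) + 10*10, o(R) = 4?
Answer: 1210913/4 ≈ 3.0273e+5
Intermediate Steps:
K = ¼ (K = -2*(-⅛) = ¼ ≈ 0.25000)
q(B, h) = -2*B (q(B, h) = B*(-2) = -2*B)
Y = 104 (Y = 4 + 10*10 = 4 + 100 = 104)
J(c, L) = 257/4 + L (J(c, L) = (L + ¼) + 64 = (¼ + L) + 64 = 257/4 + L)
J(Y, q(1, -15)) + 302666 = (257/4 - 2*1) + 302666 = (257/4 - 2) + 302666 = 249/4 + 302666 = 1210913/4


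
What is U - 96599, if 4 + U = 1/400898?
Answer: -38727949493/400898 ≈ -96603.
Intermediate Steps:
U = -1603591/400898 (U = -4 + 1/400898 = -1603591/400898 ≈ -4.0000)
U - 96599 = -1603591/400898 - 96599 = -38727949493/400898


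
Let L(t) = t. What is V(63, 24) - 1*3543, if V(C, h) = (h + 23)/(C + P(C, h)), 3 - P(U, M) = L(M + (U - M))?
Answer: -10582/3 ≈ -3527.3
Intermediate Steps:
P(U, M) = 3 - U (P(U, M) = 3 - (M + (U - M)) = 3 - U)
V(C, h) = 23/3 + h/3 (V(C, h) = (h + 23)/(C + (3 - C)) = (23 + h)/3 = (23 + h)*(1/3) = 23/3 + h/3)
V(63, 24) - 1*3543 = (23/3 + (1/3)*24) - 1*3543 = (23/3 + 8) - 3543 = 47/3 - 3543 = -10582/3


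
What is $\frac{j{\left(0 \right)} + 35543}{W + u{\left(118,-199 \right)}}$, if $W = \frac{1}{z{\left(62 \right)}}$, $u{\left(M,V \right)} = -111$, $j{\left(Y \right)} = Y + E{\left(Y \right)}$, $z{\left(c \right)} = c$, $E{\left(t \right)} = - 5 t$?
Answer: $- \frac{2203666}{6881} \approx -320.25$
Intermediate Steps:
$j{\left(Y \right)} = - 4 Y$ ($j{\left(Y \right)} = Y - 5 Y = - 4 Y$)
$W = \frac{1}{62} \approx 0.016129$
$\frac{j{\left(0 \right)} + 35543}{W + u{\left(118,-199 \right)}} = \frac{\left(-4\right) 0 + 35543}{\frac{1}{62} - 111} = \frac{0 + 35543}{- \frac{6881}{62}} = 35543 \left(- \frac{62}{6881}\right) = - \frac{2203666}{6881}$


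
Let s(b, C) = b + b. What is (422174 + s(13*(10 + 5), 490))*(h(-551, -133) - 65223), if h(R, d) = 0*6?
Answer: -27560891772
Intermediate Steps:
h(R, d) = 0
s(b, C) = 2*b
(422174 + s(13*(10 + 5), 490))*(h(-551, -133) - 65223) = (422174 + 2*(13*(10 + 5)))*(0 - 65223) = (422174 + 2*(13*15))*(-65223) = (422174 + 2*195)*(-65223) = (422174 + 390)*(-65223) = 422564*(-65223) = -27560891772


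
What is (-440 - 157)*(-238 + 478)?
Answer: -143280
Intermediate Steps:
(-440 - 157)*(-238 + 478) = -597*240 = -143280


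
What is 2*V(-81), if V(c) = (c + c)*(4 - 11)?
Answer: 2268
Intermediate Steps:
V(c) = -14*c (V(c) = (2*c)*(-7) = -14*c)
2*V(-81) = 2*(-14*(-81)) = 2*1134 = 2268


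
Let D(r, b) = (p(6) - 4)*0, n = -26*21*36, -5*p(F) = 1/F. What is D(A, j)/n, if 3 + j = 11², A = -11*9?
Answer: 0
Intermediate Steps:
p(F) = -1/(5*F)
A = -99
j = 118 (j = -3 + 11² = -3 + 121 = 118)
n = -19656 (n = -546*36 = -19656)
D(r, b) = 0 (D(r, b) = (-⅕/6 - 4)*0 = (-⅕*⅙ - 4)*0 = (-1/30 - 4)*0 = -121/30*0 = 0)
D(A, j)/n = 0/(-19656) = 0*(-1/19656) = 0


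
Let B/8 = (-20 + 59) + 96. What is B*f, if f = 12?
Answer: 12960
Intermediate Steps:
B = 1080 (B = 8*((-20 + 59) + 96) = 8*(39 + 96) = 8*135 = 1080)
B*f = 1080*12 = 12960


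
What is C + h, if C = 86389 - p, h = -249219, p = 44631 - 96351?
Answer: -111110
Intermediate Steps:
p = -51720
C = 138109 (C = 86389 - 1*(-51720) = 86389 + 51720 = 138109)
C + h = 138109 - 249219 = -111110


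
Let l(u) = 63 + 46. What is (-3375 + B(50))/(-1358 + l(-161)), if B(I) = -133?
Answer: 3508/1249 ≈ 2.8086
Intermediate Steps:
l(u) = 109
(-3375 + B(50))/(-1358 + l(-161)) = (-3375 - 133)/(-1358 + 109) = -3508/(-1249) = -3508*(-1/1249) = 3508/1249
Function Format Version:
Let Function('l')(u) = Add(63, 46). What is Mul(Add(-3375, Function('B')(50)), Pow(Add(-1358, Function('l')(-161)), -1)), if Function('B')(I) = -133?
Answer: Rational(3508, 1249) ≈ 2.8086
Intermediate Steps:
Function('l')(u) = 109
Mul(Add(-3375, Function('B')(50)), Pow(Add(-1358, Function('l')(-161)), -1)) = Mul(Add(-3375, -133), Pow(Add(-1358, 109), -1)) = Mul(-3508, Pow(-1249, -1)) = Mul(-3508, Rational(-1, 1249)) = Rational(3508, 1249)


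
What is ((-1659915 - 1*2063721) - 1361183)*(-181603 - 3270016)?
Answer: 17550857871961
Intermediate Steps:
((-1659915 - 1*2063721) - 1361183)*(-181603 - 3270016) = ((-1659915 - 2063721) - 1361183)*(-3451619) = (-3723636 - 1361183)*(-3451619) = -5084819*(-3451619) = 17550857871961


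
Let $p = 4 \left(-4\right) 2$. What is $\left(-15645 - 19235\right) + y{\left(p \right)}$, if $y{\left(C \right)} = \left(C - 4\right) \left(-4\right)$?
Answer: $-34736$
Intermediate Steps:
$p = -32$ ($p = \left(-16\right) 2 = -32$)
$y{\left(C \right)} = 16 - 4 C$ ($y{\left(C \right)} = \left(-4 + C\right) \left(-4\right) = 16 - 4 C$)
$\left(-15645 - 19235\right) + y{\left(p \right)} = \left(-15645 - 19235\right) + \left(16 - -128\right) = -34880 + \left(16 + 128\right) = -34880 + 144 = -34736$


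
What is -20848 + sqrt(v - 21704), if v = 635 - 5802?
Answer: -20848 + 13*I*sqrt(159) ≈ -20848.0 + 163.92*I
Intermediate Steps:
v = -5167
-20848 + sqrt(v - 21704) = -20848 + sqrt(-5167 - 21704) = -20848 + sqrt(-26871) = -20848 + 13*I*sqrt(159)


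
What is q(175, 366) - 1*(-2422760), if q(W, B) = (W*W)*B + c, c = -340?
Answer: 13631170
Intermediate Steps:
q(W, B) = -340 + B*W**2 (q(W, B) = (W*W)*B - 340 = W**2*B - 340 = B*W**2 - 340 = -340 + B*W**2)
q(175, 366) - 1*(-2422760) = (-340 + 366*175**2) - 1*(-2422760) = (-340 + 366*30625) + 2422760 = (-340 + 11208750) + 2422760 = 11208410 + 2422760 = 13631170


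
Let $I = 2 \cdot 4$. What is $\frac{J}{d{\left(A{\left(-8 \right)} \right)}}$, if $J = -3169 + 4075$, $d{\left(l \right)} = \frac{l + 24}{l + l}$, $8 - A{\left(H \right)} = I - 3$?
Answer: $\frac{604}{3} \approx 201.33$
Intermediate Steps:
$I = 8$
$A{\left(H \right)} = 3$ ($A{\left(H \right)} = 8 - \left(8 - 3\right) = 8 - 5 = 3$)
$d{\left(l \right)} = \frac{24 + l}{2 l}$
$J = 906$
$\frac{J}{d{\left(A{\left(-8 \right)} \right)}} = \frac{906}{\frac{1}{2} \cdot \frac{1}{3} \left(24 + 3\right)} = \frac{906}{\frac{1}{2} \cdot \frac{1}{3} \cdot 27} = \frac{906}{\frac{9}{2}} = 906 \cdot \frac{2}{9} = \frac{604}{3}$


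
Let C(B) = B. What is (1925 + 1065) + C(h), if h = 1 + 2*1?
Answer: 2993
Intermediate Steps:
h = 3 (h = 1 + 2 = 3)
(1925 + 1065) + C(h) = (1925 + 1065) + 3 = 2990 + 3 = 2993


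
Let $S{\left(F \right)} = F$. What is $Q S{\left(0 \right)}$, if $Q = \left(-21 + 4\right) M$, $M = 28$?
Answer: $0$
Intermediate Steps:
$Q = -476$ ($Q = \left(-21 + 4\right) 28 = \left(-17\right) 28 = -476$)
$Q S{\left(0 \right)} = \left(-476\right) 0 = 0$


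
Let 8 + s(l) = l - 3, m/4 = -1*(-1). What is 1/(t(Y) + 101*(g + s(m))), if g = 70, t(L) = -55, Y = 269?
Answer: 1/6308 ≈ 0.00015853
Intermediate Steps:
m = 4 (m = 4*(-1*(-1)) = 4*1 = 4)
s(l) = -11 + l (s(l) = -8 + (l - 3) = -8 + (-3 + l) = -11 + l)
1/(t(Y) + 101*(g + s(m))) = 1/(-55 + 101*(70 + (-11 + 4))) = 1/(-55 + 101*(70 - 7)) = 1/(-55 + 101*63) = 1/(-55 + 6363) = 1/6308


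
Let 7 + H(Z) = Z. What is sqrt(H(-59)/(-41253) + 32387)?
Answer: sqrt(6124058164909)/13751 ≈ 179.96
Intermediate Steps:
H(Z) = -7 + Z
sqrt(H(-59)/(-41253) + 32387) = sqrt((-7 - 59)/(-41253) + 32387) = sqrt(-66*(-1/41253) + 32387) = sqrt(22/13751 + 32387) = sqrt(445353659/13751) = sqrt(6124058164909)/13751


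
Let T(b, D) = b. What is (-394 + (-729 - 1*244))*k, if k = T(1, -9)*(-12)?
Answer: 16404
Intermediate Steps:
k = -12 (k = 1*(-12) = -12)
(-394 + (-729 - 1*244))*k = (-394 + (-729 - 1*244))*(-12) = (-394 + (-729 - 244))*(-12) = (-394 - 973)*(-12) = -1367*(-12) = 16404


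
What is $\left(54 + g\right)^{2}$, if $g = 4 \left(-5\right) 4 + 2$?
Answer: $576$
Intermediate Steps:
$g = -78$ ($g = \left(-20\right) 4 + 2 = -80 + 2 = -78$)
$\left(54 + g\right)^{2} = \left(54 - 78\right)^{2} = \left(-24\right)^{2} = 576$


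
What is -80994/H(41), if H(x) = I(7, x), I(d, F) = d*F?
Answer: -80994/287 ≈ -282.21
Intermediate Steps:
I(d, F) = F*d
H(x) = 7*x (H(x) = x*7 = 7*x)
-80994/H(41) = -80994/(7*41) = -80994/287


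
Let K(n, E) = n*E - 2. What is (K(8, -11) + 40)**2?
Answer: 2500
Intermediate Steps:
K(n, E) = -2 + E*n (K(n, E) = E*n - 2 = -2 + E*n)
(K(8, -11) + 40)**2 = ((-2 - 11*8) + 40)**2 = ((-2 - 88) + 40)**2 = (-90 + 40)**2 = (-50)**2 = 2500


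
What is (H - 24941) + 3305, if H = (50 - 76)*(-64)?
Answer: -19972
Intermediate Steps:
H = 1664 (H = -26*(-64) = 1664)
(H - 24941) + 3305 = (1664 - 24941) + 3305 = -23277 + 3305 = -19972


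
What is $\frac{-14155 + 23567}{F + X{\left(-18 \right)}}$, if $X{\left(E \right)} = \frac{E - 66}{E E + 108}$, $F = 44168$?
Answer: $\frac{338832}{1590041} \approx 0.2131$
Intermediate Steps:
$X{\left(E \right)} = \frac{-66 + E}{108 + E^{2}}$ ($X{\left(E \right)} = \frac{-66 + E}{E^{2} + 108} = \frac{-66 + E}{108 + E^{2}}$)
$\frac{-14155 + 23567}{F + X{\left(-18 \right)}} = \frac{-14155 + 23567}{44168 + \frac{-66 - 18}{108 + \left(-18\right)^{2}}} = \frac{9412}{44168 + \frac{1}{108 + 324} \left(-84\right)} = \frac{9412}{44168 + \frac{1}{432} \left(-84\right)} = \frac{9412}{44168 - \frac{7}{36}} = \frac{9412}{\frac{1590041}{36}} = 9412 \cdot \frac{36}{1590041} = \frac{338832}{1590041}$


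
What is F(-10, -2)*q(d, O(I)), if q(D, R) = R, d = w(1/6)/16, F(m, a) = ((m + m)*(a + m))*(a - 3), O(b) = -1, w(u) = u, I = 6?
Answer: 1200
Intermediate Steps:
F(m, a) = 2*m*(-3 + a)*(a + m) (F(m, a) = ((2*m)*(a + m))*(-3 + a) = (2*m*(a + m))*(-3 + a) = 2*m*(-3 + a)*(a + m))
d = 1/96 (d = 1/(6*16) = (⅙)*(1/16) = 1/96 ≈ 0.010417)
F(-10, -2)*q(d, O(I)) = (2*(-10)*((-2)² - 3*(-2) - 3*(-10) - 2*(-10)))*(-1) = (2*(-10)*(4 + 6 + 30 + 20))*(-1) = (2*(-10)*60)*(-1) = -1200*(-1) = 1200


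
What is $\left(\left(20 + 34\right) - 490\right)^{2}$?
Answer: $190096$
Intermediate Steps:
$\left(\left(20 + 34\right) - 490\right)^{2} = \left(54 - 490\right)^{2} = \left(-436\right)^{2} = 190096$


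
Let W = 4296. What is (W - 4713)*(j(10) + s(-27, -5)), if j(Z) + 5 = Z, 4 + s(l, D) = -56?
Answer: 22935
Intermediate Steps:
s(l, D) = -60 (s(l, D) = -4 - 56 = -60)
j(Z) = -5 + Z
(W - 4713)*(j(10) + s(-27, -5)) = (4296 - 4713)*((-5 + 10) - 60) = -417*(5 - 60) = -417*(-55) = 22935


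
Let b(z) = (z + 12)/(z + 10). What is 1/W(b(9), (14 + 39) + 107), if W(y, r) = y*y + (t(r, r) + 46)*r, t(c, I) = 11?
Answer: 361/3292761 ≈ 0.00010963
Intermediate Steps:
b(z) = (12 + z)/(10 + z)
W(y, r) = y² + 57*r (W(y, r) = y*y + (11 + 46)*r = y² + 57*r)
1/W(b(9), (14 + 39) + 107) = 1/(((12 + 9)/(10 + 9))² + 57*((14 + 39) + 107)) = 1/((21/19)² + 57*(53 + 107)) = 1/(((1/19)*21)² + 57*160) = 1/((21/19)² + 9120) = 1/(441/361 + 9120) = 1/(3292761/361) = 361/3292761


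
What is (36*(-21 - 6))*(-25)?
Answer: 24300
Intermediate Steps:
(36*(-21 - 6))*(-25) = (36*(-27))*(-25) = -972*(-25) = 24300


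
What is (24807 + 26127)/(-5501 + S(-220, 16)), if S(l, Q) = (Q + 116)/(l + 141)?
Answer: -4023786/434711 ≈ -9.2562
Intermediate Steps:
S(l, Q) = (116 + Q)/(141 + l)
(24807 + 26127)/(-5501 + S(-220, 16)) = (24807 + 26127)/(-5501 + (116 + 16)/(141 - 220)) = 50934/(-5501 + 132/(-79)) = 50934/(-5501 - 1/79*132) = 50934/(-5501 - 132/79) = 50934/(-434711/79) = 50934*(-79/434711) = -4023786/434711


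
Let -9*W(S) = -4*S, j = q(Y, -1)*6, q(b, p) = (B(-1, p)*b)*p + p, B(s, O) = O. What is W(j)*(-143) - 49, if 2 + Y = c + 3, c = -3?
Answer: 1095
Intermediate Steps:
Y = -2 (Y = -2 + (-3 + 3) = -2 + 0 = -2)
q(b, p) = p + b*p² (q(b, p) = (p*b)*p + p = (b*p)*p + p = b*p² + p = p + b*p²)
j = -18 (j = -(1 - 2*(-1))*6 = -(1 + 2)*6 = -1*3*6 = -3*6 = -18)
W(S) = 4*S/9 (W(S) = -(-4)*S/9 = 4*S/9)
W(j)*(-143) - 49 = ((4/9)*(-18))*(-143) - 49 = -8*(-143) - 49 = 1144 - 49 = 1095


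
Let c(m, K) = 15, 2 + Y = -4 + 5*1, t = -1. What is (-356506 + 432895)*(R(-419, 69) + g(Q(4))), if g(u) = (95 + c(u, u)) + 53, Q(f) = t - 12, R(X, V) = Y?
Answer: 12375018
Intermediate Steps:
Y = -1 (Y = -2 + (-4 + 5*1) = -2 + (-4 + 5) = -2 + 1 = -1)
R(X, V) = -1
Q(f) = -13 (Q(f) = -1 - 12 = -13)
g(u) = 163 (g(u) = (95 + 15) + 53 = 110 + 53 = 163)
(-356506 + 432895)*(R(-419, 69) + g(Q(4))) = (-356506 + 432895)*(-1 + 163) = 76389*162 = 12375018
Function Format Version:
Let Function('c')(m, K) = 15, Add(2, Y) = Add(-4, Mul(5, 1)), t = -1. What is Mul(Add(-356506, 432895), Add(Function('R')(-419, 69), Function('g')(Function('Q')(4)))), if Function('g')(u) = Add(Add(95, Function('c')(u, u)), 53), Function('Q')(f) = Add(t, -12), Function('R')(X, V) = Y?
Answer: 12375018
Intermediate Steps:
Y = -1 (Y = Add(-2, Add(-4, Mul(5, 1))) = Add(-2, Add(-4, 5)) = Add(-2, 1) = -1)
Function('R')(X, V) = -1
Function('Q')(f) = -13 (Function('Q')(f) = Add(-1, -12) = -13)
Function('g')(u) = 163 (Function('g')(u) = Add(Add(95, 15), 53) = Add(110, 53) = 163)
Mul(Add(-356506, 432895), Add(Function('R')(-419, 69), Function('g')(Function('Q')(4)))) = Mul(Add(-356506, 432895), Add(-1, 163)) = Mul(76389, 162) = 12375018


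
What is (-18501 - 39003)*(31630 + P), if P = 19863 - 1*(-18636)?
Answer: -4032698016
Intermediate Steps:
P = 38499 (P = 19863 + 18636 = 38499)
(-18501 - 39003)*(31630 + P) = (-18501 - 39003)*(31630 + 38499) = -57504*70129 = -4032698016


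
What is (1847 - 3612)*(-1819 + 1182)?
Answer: 1124305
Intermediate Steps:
(1847 - 3612)*(-1819 + 1182) = -1765*(-637) = 1124305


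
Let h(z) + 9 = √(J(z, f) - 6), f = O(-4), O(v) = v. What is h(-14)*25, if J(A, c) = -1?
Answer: -225 + 25*I*√7 ≈ -225.0 + 66.144*I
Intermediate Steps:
f = -4
h(z) = -9 + I*√7 (h(z) = -9 + √(-1 - 6) = -9 + √(-7) = -9 + I*√7)
h(-14)*25 = (-9 + I*√7)*25 = -225 + 25*I*√7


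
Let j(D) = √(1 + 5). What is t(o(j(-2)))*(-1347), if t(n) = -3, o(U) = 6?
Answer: 4041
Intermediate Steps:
j(D) = √6
t(o(j(-2)))*(-1347) = -3*(-1347) = 4041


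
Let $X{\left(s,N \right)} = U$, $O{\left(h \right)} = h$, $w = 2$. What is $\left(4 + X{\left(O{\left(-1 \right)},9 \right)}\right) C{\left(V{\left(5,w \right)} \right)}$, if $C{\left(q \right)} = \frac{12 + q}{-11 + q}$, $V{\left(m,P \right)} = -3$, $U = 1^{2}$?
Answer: $- \frac{45}{14} \approx -3.2143$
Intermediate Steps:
$U = 1$
$X{\left(s,N \right)} = 1$
$C{\left(q \right)} = \frac{12 + q}{-11 + q}$
$\left(4 + X{\left(O{\left(-1 \right)},9 \right)}\right) C{\left(V{\left(5,w \right)} \right)} = \left(4 + 1\right) \frac{12 - 3}{-11 - 3} = 5 \frac{1}{-14} \cdot 9 = 5 \left(\left(- \frac{1}{14}\right) 9\right) = 5 \left(- \frac{9}{14}\right) = - \frac{45}{14}$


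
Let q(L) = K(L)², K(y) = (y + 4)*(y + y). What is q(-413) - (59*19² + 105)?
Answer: 114131790152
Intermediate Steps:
K(y) = 2*y*(4 + y) (K(y) = (4 + y)*(2*y) = 2*y*(4 + y))
q(L) = 4*L²*(4 + L)² (q(L) = (2*L*(4 + L))² = 4*L²*(4 + L)²)
q(-413) - (59*19² + 105) = 4*(-413)²*(4 - 413)² - (59*19² + 105) = 4*170569*(-409)² - (59*361 + 105) = 4*170569*167281 - (21299 + 105) = 114131811556 - 1*21404 = 114131811556 - 21404 = 114131790152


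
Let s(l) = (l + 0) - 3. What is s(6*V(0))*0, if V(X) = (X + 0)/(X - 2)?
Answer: 0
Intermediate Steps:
V(X) = X/(-2 + X)
s(l) = -3 + l (s(l) = l - 3 = -3 + l)
s(6*V(0))*0 = (-3 + 6*(0/(-2 + 0)))*0 = (-3 + 6*(0/(-2)))*0 = (-3 + 6*(0*(-1/2)))*0 = (-3 + 6*0)*0 = (-3 + 0)*0 = -3*0 = 0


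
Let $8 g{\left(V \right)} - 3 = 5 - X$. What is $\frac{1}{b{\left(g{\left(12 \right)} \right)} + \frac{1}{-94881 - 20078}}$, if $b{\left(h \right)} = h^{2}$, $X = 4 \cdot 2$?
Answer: $-114959$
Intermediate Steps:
$X = 8$
$g{\left(V \right)} = 0$ ($g{\left(V \right)} = \frac{3}{8} + \frac{5 - 8}{8} = \frac{3}{8} + \frac{1}{8} \left(-3\right) = \frac{3}{8} - \frac{3}{8} = 0$)
$\frac{1}{b{\left(g{\left(12 \right)} \right)} + \frac{1}{-94881 - 20078}} = \frac{1}{0^{2} + \frac{1}{-94881 - 20078}} = \frac{1}{0 + \frac{1}{-114959}} = \frac{1}{0 - \frac{1}{114959}} = \frac{1}{- \frac{1}{114959}} = -114959$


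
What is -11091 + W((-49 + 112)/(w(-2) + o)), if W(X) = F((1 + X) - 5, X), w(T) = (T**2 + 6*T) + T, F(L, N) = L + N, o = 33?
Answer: -255059/23 ≈ -11090.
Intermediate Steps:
w(T) = T**2 + 7*T
W(X) = -4 + 2*X (W(X) = ((1 + X) - 5) + X = (-4 + X) + X = -4 + 2*X)
-11091 + W((-49 + 112)/(w(-2) + o)) = -11091 + (-4 + 2*((-49 + 112)/(-2*(7 - 2) + 33))) = -11091 + (-4 + 2*(63/(-2*5 + 33))) = -11091 + (-4 + 2*(63/(-10 + 33))) = -11091 + (-4 + 2*(63/23)) = -11091 + (-4 + 126/23) = -11091 + 34/23 = -255059/23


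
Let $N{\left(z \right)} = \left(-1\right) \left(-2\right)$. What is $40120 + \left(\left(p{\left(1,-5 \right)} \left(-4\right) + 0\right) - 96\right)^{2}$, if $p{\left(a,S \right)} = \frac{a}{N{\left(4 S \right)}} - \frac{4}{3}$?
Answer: $\frac{438364}{9} \approx 48707.0$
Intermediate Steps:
$N{\left(z \right)} = 2$
$p{\left(a,S \right)} = - \frac{4}{3} + \frac{a}{2}$ ($p{\left(a,S \right)} = \frac{a}{2} - \frac{4}{3} = - \frac{4}{3} + \frac{a}{2}$)
$40120 + \left(\left(p{\left(1,-5 \right)} \left(-4\right) + 0\right) - 96\right)^{2} = 40120 + \left(\left(\left(- \frac{4}{3} + \frac{1}{2} \cdot 1\right) \left(-4\right) + 0\right) - 96\right)^{2} = 40120 + \left(\left(\left(- \frac{4}{3} + \frac{1}{2}\right) \left(-4\right) + 0\right) - 96\right)^{2} = 40120 + \left(\left(\left(- \frac{5}{6}\right) \left(-4\right) + 0\right) - 96\right)^{2} = 40120 + \left(\left(\frac{10}{3} + 0\right) - 96\right)^{2} = 40120 + \left(\frac{10}{3} - 96\right)^{2} = 40120 + \left(- \frac{278}{3}\right)^{2} = 40120 + \frac{77284}{9} = \frac{438364}{9}$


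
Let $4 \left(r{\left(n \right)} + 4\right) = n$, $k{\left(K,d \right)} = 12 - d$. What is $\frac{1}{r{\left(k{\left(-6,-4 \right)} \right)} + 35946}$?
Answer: $\frac{1}{35946} \approx 2.782 \cdot 10^{-5}$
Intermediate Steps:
$r{\left(n \right)} = -4 + \frac{n}{4}$
$\frac{1}{r{\left(k{\left(-6,-4 \right)} \right)} + 35946} = \frac{1}{\left(-4 + \frac{12 - -4}{4}\right) + 35946} = \frac{1}{\left(-4 + \frac{12 + 4}{4}\right) + 35946} = \frac{1}{\left(-4 + \frac{1}{4} \cdot 16\right) + 35946} = \frac{1}{\left(-4 + 4\right) + 35946} = \frac{1}{0 + 35946} = \frac{1}{35946}$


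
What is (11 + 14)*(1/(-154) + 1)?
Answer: 3825/154 ≈ 24.838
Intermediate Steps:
(11 + 14)*(1/(-154) + 1) = 25*(-1/154 + 1) = 25*(153/154) = 3825/154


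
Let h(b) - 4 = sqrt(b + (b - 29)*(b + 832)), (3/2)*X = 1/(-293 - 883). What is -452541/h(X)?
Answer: -5632680078144/75130206479 + 798282324*I*sqrt(75080419343)/75130206479 ≈ -74.972 + 2911.4*I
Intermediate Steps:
X = -1/1764 (X = 2/(3*(-293 - 883)) = (2/3)/(-1176) = (2/3)*(-1/1176) = -1/1764 ≈ -0.00056689)
h(b) = 4 + sqrt(b + (-29 + b)*(832 + b)) (h(b) = 4 + sqrt(b + (b - 29)*(b + 832)) = 4 + sqrt(b + (-29 + b)*(832 + b)))
-452541/h(X) = -452541/(4 + sqrt(-24128 + (-1/1764)**2 + 804*(-1/1764))) = -452541/(4 + sqrt(-24128 + 1/3111696 - 67/147)) = -452541/(4 + sqrt(-75080419343/3111696)) = -452541/(4 + I*sqrt(75080419343)/1764)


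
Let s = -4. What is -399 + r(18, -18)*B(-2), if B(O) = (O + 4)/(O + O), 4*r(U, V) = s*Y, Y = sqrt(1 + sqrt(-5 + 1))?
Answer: -399 + sqrt(1 + 2*I)/2 ≈ -398.36 + 0.39308*I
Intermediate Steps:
Y = sqrt(1 + 2*I) (Y = sqrt(1 + sqrt(-4)) = sqrt(1 + 2*I) ≈ 1.272 + 0.78615*I)
r(U, V) = -sqrt(1 + 2*I) (r(U, V) = (-4*sqrt(1 + 2*I))/4 = -sqrt(1 + 2*I))
B(O) = (4 + O)/(2*O) (B(O) = (4 + O)/((2*O)) = (4 + O)*(1/(2*O)) = (4 + O)/(2*O))
-399 + r(18, -18)*B(-2) = -399 + (-sqrt(1 + 2*I))*((1/2)*(4 - 2)/(-2)) = -399 + (-sqrt(1 + 2*I))*((1/2)*(-1/2)*2) = -399 - sqrt(1 + 2*I)*(-1/2) = -399 + sqrt(1 + 2*I)/2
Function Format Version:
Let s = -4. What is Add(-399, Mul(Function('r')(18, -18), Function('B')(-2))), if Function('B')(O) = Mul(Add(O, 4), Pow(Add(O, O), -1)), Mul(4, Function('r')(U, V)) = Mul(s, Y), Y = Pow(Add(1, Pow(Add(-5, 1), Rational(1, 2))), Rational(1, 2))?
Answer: Add(-399, Mul(Rational(1, 2), Pow(Add(1, Mul(2, I)), Rational(1, 2)))) ≈ Add(-398.36, Mul(0.39308, I))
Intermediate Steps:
Y = Pow(Add(1, Mul(2, I)), Rational(1, 2)) (Y = Pow(Add(1, Pow(-4, Rational(1, 2))), Rational(1, 2)) = Pow(Add(1, Mul(2, I)), Rational(1, 2)) ≈ Add(1.2720, Mul(0.78615, I)))
Function('r')(U, V) = Mul(-1, Pow(Add(1, Mul(2, I)), Rational(1, 2))) (Function('r')(U, V) = Mul(Rational(1, 4), Mul(-4, Pow(Add(1, Mul(2, I)), Rational(1, 2)))) = Mul(-1, Pow(Add(1, Mul(2, I)), Rational(1, 2))))
Function('B')(O) = Mul(Rational(1, 2), Pow(O, -1), Add(4, O)) (Function('B')(O) = Mul(Add(4, O), Pow(Mul(2, O), -1)) = Mul(Add(4, O), Mul(Rational(1, 2), Pow(O, -1))) = Mul(Rational(1, 2), Pow(O, -1), Add(4, O)))
Add(-399, Mul(Function('r')(18, -18), Function('B')(-2))) = Add(-399, Mul(Mul(-1, Pow(Add(1, Mul(2, I)), Rational(1, 2))), Mul(Rational(1, 2), Pow(-2, -1), Add(4, -2)))) = Add(-399, Mul(Mul(-1, Pow(Add(1, Mul(2, I)), Rational(1, 2))), Mul(Rational(1, 2), Rational(-1, 2), 2))) = Add(-399, Mul(Mul(-1, Pow(Add(1, Mul(2, I)), Rational(1, 2))), Rational(-1, 2))) = Add(-399, Mul(Rational(1, 2), Pow(Add(1, Mul(2, I)), Rational(1, 2))))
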